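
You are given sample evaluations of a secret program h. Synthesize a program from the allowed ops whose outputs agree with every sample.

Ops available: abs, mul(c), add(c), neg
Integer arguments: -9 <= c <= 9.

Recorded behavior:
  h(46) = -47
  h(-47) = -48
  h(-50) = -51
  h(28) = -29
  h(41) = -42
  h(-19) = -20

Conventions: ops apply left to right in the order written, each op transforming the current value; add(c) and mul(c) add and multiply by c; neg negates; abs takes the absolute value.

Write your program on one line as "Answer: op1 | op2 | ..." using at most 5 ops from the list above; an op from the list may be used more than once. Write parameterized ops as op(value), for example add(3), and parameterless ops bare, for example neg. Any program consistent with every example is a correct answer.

abs | neg | add(-2) | add(-4) | add(5)

Check, running the answer program on each example:
  46 -> 46 -> -46 -> -48 -> -52 -> -47
  -47 -> 47 -> -47 -> -49 -> -53 -> -48
  -50 -> 50 -> -50 -> -52 -> -56 -> -51
  28 -> 28 -> -28 -> -30 -> -34 -> -29
  41 -> 41 -> -41 -> -43 -> -47 -> -42
  -19 -> 19 -> -19 -> -21 -> -25 -> -20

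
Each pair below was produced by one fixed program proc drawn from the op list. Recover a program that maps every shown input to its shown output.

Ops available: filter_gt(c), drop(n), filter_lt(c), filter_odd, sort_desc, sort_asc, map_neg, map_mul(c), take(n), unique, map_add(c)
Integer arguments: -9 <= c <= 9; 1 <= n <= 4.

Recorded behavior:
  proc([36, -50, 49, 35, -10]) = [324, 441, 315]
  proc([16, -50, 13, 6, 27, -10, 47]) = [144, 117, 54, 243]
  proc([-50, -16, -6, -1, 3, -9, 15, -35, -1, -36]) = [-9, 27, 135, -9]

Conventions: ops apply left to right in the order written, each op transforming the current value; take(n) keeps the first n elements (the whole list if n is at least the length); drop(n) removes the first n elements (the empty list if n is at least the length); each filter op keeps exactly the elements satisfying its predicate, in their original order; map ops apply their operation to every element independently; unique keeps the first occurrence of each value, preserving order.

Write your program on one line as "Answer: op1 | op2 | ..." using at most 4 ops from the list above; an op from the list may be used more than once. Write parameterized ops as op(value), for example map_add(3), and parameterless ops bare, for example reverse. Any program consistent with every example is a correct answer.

filter_gt(-3) | map_mul(-9) | take(4) | map_neg

Check, running the answer program on each example:
  [36, -50, 49, 35, -10] -> [36, 49, 35] -> [-324, -441, -315] -> [-324, -441, -315] -> [324, 441, 315]
  [16, -50, 13, 6, 27, -10, 47] -> [16, 13, 6, 27, 47] -> [-144, -117, -54, -243, -423] -> [-144, -117, -54, -243] -> [144, 117, 54, 243]
  [-50, -16, -6, -1, 3, -9, 15, -35, -1, -36] -> [-1, 3, 15, -1] -> [9, -27, -135, 9] -> [9, -27, -135, 9] -> [-9, 27, 135, -9]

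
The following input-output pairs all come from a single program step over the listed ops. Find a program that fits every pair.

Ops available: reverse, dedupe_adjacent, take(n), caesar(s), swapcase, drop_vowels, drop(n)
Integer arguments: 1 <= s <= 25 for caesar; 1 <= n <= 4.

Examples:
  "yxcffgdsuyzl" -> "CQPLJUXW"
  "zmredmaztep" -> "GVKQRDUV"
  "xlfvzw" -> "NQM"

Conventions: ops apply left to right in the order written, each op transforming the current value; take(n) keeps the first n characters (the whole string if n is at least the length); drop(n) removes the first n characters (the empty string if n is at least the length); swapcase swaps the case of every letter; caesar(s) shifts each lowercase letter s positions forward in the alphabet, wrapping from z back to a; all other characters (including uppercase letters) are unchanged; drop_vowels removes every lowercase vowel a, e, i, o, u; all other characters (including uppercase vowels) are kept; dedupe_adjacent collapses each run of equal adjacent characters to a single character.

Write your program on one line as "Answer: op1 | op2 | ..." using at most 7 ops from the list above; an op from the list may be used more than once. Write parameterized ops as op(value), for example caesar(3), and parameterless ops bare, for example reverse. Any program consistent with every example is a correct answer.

dedupe_adjacent | caesar(24) | drop(3) | caesar(19) | reverse | swapcase

Check, running the answer program on each example:
  "yxcffgdsuyzl" -> "yxcfgdsuyzl" -> "wvadebqswxj" -> "debqswxj" -> "wxujlpqc" -> "cqpljuxw" -> "CQPLJUXW"
  "zmredmaztep" -> "zmredmaztep" -> "xkpcbkyxrcn" -> "cbkyxrcn" -> "vudrqkvg" -> "gvkqrduv" -> "GVKQRDUV"
  "xlfvzw" -> "xlfvzw" -> "vjdtxu" -> "txu" -> "mqn" -> "nqm" -> "NQM"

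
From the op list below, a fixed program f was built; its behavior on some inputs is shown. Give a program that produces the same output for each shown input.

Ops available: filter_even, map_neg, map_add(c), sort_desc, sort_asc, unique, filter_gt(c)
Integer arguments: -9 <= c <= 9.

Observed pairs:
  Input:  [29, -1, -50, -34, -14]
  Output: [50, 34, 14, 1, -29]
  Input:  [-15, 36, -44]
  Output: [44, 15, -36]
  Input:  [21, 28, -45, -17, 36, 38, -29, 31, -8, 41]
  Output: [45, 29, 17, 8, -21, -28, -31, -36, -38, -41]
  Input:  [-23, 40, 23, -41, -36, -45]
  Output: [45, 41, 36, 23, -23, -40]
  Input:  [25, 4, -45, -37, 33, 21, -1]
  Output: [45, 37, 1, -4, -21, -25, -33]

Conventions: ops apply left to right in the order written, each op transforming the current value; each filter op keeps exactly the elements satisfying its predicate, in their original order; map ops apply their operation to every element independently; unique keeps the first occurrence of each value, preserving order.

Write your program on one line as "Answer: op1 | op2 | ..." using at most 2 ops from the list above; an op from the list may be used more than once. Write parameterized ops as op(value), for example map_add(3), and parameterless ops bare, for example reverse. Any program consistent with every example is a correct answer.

sort_asc | map_neg

Check, running the answer program on each example:
  [29, -1, -50, -34, -14] -> [-50, -34, -14, -1, 29] -> [50, 34, 14, 1, -29]
  [-15, 36, -44] -> [-44, -15, 36] -> [44, 15, -36]
  [21, 28, -45, -17, 36, 38, -29, 31, -8, 41] -> [-45, -29, -17, -8, 21, 28, 31, 36, 38, 41] -> [45, 29, 17, 8, -21, -28, -31, -36, -38, -41]
  [-23, 40, 23, -41, -36, -45] -> [-45, -41, -36, -23, 23, 40] -> [45, 41, 36, 23, -23, -40]
  [25, 4, -45, -37, 33, 21, -1] -> [-45, -37, -1, 4, 21, 25, 33] -> [45, 37, 1, -4, -21, -25, -33]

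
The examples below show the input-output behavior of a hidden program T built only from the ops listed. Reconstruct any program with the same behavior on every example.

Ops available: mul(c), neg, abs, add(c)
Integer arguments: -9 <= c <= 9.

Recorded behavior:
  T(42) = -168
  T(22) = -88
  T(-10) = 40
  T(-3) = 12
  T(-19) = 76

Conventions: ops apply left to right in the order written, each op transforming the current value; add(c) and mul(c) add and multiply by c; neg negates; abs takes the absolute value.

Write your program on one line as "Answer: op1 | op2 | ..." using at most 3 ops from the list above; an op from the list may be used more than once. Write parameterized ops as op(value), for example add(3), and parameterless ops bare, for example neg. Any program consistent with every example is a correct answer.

mul(4) | neg

Check, running the answer program on each example:
  42 -> 168 -> -168
  22 -> 88 -> -88
  -10 -> -40 -> 40
  -3 -> -12 -> 12
  -19 -> -76 -> 76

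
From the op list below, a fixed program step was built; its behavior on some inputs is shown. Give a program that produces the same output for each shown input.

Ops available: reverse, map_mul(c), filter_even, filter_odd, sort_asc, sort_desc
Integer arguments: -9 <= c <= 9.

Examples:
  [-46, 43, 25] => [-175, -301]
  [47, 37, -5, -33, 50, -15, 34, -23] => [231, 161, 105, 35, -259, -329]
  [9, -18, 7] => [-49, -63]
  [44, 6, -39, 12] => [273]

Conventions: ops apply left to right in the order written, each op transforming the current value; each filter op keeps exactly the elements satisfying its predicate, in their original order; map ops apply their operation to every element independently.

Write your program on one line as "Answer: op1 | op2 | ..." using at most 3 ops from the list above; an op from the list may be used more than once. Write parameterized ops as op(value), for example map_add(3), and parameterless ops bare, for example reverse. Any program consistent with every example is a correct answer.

sort_asc | map_mul(-7) | filter_odd

Check, running the answer program on each example:
  [-46, 43, 25] -> [-46, 25, 43] -> [322, -175, -301] -> [-175, -301]
  [47, 37, -5, -33, 50, -15, 34, -23] -> [-33, -23, -15, -5, 34, 37, 47, 50] -> [231, 161, 105, 35, -238, -259, -329, -350] -> [231, 161, 105, 35, -259, -329]
  [9, -18, 7] -> [-18, 7, 9] -> [126, -49, -63] -> [-49, -63]
  [44, 6, -39, 12] -> [-39, 6, 12, 44] -> [273, -42, -84, -308] -> [273]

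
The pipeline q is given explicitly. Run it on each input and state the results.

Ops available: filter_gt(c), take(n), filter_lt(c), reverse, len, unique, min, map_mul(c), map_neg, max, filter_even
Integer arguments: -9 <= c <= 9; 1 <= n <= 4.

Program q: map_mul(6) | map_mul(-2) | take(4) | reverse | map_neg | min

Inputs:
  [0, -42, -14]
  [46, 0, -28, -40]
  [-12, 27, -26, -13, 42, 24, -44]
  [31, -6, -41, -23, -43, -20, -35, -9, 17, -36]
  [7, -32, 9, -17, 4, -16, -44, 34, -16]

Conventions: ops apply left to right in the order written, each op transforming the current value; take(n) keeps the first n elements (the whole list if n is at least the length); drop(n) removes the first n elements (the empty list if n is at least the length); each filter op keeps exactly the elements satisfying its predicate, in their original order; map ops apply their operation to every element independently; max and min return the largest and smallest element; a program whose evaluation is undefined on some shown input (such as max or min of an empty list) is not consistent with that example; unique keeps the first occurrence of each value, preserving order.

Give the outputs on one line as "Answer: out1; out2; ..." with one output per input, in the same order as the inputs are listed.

Execution, op by op:
  [0, -42, -14] -> [0, -252, -84] -> [0, 504, 168] -> [0, 504, 168] -> [168, 504, 0] -> [-168, -504, 0] -> -504
  [46, 0, -28, -40] -> [276, 0, -168, -240] -> [-552, 0, 336, 480] -> [-552, 0, 336, 480] -> [480, 336, 0, -552] -> [-480, -336, 0, 552] -> -480
  [-12, 27, -26, -13, 42, 24, -44] -> [-72, 162, -156, -78, 252, 144, -264] -> [144, -324, 312, 156, -504, -288, 528] -> [144, -324, 312, 156] -> [156, 312, -324, 144] -> [-156, -312, 324, -144] -> -312
  [31, -6, -41, -23, -43, -20, -35, -9, 17, -36] -> [186, -36, -246, -138, -258, -120, -210, -54, 102, -216] -> [-372, 72, 492, 276, 516, 240, 420, 108, -204, 432] -> [-372, 72, 492, 276] -> [276, 492, 72, -372] -> [-276, -492, -72, 372] -> -492
  [7, -32, 9, -17, 4, -16, -44, 34, -16] -> [42, -192, 54, -102, 24, -96, -264, 204, -96] -> [-84, 384, -108, 204, -48, 192, 528, -408, 192] -> [-84, 384, -108, 204] -> [204, -108, 384, -84] -> [-204, 108, -384, 84] -> -384

-504; -480; -312; -492; -384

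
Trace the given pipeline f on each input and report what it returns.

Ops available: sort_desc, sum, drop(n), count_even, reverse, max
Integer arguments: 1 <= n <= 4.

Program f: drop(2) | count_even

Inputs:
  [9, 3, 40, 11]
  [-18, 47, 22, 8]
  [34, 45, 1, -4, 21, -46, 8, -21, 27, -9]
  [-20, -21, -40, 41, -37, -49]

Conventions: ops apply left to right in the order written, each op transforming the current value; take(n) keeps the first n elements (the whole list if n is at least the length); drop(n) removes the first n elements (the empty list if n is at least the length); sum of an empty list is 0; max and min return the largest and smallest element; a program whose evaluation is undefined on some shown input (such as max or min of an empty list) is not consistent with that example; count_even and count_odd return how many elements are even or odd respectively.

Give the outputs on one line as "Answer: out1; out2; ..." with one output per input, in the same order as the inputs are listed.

1; 2; 3; 1

Execution, op by op:
  [9, 3, 40, 11] -> [40, 11] -> 1
  [-18, 47, 22, 8] -> [22, 8] -> 2
  [34, 45, 1, -4, 21, -46, 8, -21, 27, -9] -> [1, -4, 21, -46, 8, -21, 27, -9] -> 3
  [-20, -21, -40, 41, -37, -49] -> [-40, 41, -37, -49] -> 1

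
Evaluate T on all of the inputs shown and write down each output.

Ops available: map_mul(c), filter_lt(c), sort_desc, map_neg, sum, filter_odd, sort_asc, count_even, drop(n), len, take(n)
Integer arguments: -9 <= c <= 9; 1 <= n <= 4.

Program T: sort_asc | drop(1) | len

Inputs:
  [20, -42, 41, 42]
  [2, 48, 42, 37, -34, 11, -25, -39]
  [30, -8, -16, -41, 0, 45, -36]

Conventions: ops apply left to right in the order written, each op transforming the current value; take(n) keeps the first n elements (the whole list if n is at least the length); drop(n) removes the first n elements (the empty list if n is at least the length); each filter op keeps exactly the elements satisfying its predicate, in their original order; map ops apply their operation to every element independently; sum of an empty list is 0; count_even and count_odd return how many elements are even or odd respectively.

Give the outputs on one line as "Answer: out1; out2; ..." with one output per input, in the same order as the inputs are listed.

3; 7; 6

Execution, op by op:
  [20, -42, 41, 42] -> [-42, 20, 41, 42] -> [20, 41, 42] -> 3
  [2, 48, 42, 37, -34, 11, -25, -39] -> [-39, -34, -25, 2, 11, 37, 42, 48] -> [-34, -25, 2, 11, 37, 42, 48] -> 7
  [30, -8, -16, -41, 0, 45, -36] -> [-41, -36, -16, -8, 0, 30, 45] -> [-36, -16, -8, 0, 30, 45] -> 6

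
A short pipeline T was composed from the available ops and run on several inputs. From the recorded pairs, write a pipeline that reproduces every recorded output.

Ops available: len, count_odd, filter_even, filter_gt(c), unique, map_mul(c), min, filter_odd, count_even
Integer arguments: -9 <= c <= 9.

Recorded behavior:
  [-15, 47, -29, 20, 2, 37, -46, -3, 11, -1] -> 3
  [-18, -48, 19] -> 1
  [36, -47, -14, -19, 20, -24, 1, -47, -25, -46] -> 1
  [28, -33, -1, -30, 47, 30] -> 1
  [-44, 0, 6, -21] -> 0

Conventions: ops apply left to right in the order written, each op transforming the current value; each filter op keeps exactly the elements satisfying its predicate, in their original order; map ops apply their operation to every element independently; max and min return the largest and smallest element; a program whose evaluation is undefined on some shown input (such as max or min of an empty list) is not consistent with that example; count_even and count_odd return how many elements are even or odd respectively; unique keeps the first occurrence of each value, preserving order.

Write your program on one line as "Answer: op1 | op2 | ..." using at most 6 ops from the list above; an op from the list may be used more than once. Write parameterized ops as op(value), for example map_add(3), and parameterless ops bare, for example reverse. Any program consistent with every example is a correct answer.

filter_odd | unique | map_mul(9) | filter_gt(0) | len

Check, running the answer program on each example:
  [-15, 47, -29, 20, 2, 37, -46, -3, 11, -1] -> [-15, 47, -29, 37, -3, 11, -1] -> [-15, 47, -29, 37, -3, 11, -1] -> [-135, 423, -261, 333, -27, 99, -9] -> [423, 333, 99] -> 3
  [-18, -48, 19] -> [19] -> [19] -> [171] -> [171] -> 1
  [36, -47, -14, -19, 20, -24, 1, -47, -25, -46] -> [-47, -19, 1, -47, -25] -> [-47, -19, 1, -25] -> [-423, -171, 9, -225] -> [9] -> 1
  [28, -33, -1, -30, 47, 30] -> [-33, -1, 47] -> [-33, -1, 47] -> [-297, -9, 423] -> [423] -> 1
  [-44, 0, 6, -21] -> [-21] -> [-21] -> [-189] -> [] -> 0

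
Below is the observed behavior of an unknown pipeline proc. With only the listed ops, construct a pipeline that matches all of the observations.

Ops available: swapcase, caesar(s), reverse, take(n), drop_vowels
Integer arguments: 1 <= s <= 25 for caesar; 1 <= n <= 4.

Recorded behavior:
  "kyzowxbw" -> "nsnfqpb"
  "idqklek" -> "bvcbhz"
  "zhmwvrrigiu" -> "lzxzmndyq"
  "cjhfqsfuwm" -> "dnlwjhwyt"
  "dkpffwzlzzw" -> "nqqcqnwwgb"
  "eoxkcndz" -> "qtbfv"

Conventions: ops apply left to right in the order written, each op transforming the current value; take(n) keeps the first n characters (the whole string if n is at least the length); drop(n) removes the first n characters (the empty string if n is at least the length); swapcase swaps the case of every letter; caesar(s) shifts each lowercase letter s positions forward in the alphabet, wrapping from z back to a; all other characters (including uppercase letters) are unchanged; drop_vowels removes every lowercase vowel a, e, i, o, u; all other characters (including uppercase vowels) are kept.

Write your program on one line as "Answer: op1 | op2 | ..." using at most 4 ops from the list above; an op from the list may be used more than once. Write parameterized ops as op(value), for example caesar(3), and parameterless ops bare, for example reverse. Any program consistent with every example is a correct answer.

caesar(17) | drop_vowels | reverse

Check, running the answer program on each example:
  "kyzowxbw" -> "bpqfnosn" -> "bpqfnsn" -> "nsnfqpb"
  "idqklek" -> "zuhbcvb" -> "zhbcvb" -> "bvcbhz"
  "zhmwvrrigiu" -> "qydnmiizxzl" -> "qydnmzxzl" -> "lzxzmndyq"
  "cjhfqsfuwm" -> "taywhjwlnd" -> "tywhjwlnd" -> "dnlwjhwyt"
  "dkpffwzlzzw" -> "ubgwwnqcqqn" -> "bgwwnqcqqn" -> "nqqcqnwwgb"
  "eoxkcndz" -> "vfobteuq" -> "vfbtq" -> "qtbfv"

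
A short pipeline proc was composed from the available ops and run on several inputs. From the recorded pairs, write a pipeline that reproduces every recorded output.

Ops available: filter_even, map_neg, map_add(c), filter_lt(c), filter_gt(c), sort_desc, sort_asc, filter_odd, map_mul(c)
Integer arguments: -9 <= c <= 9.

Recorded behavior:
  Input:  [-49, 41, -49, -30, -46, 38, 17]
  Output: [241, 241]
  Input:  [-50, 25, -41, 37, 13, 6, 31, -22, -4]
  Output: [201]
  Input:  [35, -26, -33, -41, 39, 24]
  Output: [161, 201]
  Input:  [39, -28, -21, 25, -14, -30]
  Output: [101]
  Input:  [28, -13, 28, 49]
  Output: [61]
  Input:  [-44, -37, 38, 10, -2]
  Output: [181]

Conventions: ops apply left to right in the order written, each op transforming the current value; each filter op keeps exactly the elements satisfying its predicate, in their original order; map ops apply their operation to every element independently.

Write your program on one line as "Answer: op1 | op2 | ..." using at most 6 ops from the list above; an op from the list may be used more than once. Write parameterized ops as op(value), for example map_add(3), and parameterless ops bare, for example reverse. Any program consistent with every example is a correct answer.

map_neg | map_mul(5) | sort_asc | filter_gt(-2) | filter_odd | map_add(-4)

Check, running the answer program on each example:
  [-49, 41, -49, -30, -46, 38, 17] -> [49, -41, 49, 30, 46, -38, -17] -> [245, -205, 245, 150, 230, -190, -85] -> [-205, -190, -85, 150, 230, 245, 245] -> [150, 230, 245, 245] -> [245, 245] -> [241, 241]
  [-50, 25, -41, 37, 13, 6, 31, -22, -4] -> [50, -25, 41, -37, -13, -6, -31, 22, 4] -> [250, -125, 205, -185, -65, -30, -155, 110, 20] -> [-185, -155, -125, -65, -30, 20, 110, 205, 250] -> [20, 110, 205, 250] -> [205] -> [201]
  [35, -26, -33, -41, 39, 24] -> [-35, 26, 33, 41, -39, -24] -> [-175, 130, 165, 205, -195, -120] -> [-195, -175, -120, 130, 165, 205] -> [130, 165, 205] -> [165, 205] -> [161, 201]
  [39, -28, -21, 25, -14, -30] -> [-39, 28, 21, -25, 14, 30] -> [-195, 140, 105, -125, 70, 150] -> [-195, -125, 70, 105, 140, 150] -> [70, 105, 140, 150] -> [105] -> [101]
  [28, -13, 28, 49] -> [-28, 13, -28, -49] -> [-140, 65, -140, -245] -> [-245, -140, -140, 65] -> [65] -> [65] -> [61]
  [-44, -37, 38, 10, -2] -> [44, 37, -38, -10, 2] -> [220, 185, -190, -50, 10] -> [-190, -50, 10, 185, 220] -> [10, 185, 220] -> [185] -> [181]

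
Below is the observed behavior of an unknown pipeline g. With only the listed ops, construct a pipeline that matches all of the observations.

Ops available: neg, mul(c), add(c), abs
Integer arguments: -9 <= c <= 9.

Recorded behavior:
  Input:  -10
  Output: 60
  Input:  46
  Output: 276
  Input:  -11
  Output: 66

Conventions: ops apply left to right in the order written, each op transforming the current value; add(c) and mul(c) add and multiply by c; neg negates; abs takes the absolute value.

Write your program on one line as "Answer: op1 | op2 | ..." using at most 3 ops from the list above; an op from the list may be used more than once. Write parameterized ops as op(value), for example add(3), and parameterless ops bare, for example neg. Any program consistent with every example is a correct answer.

mul(3) | mul(2) | abs

Check, running the answer program on each example:
  -10 -> -30 -> -60 -> 60
  46 -> 138 -> 276 -> 276
  -11 -> -33 -> -66 -> 66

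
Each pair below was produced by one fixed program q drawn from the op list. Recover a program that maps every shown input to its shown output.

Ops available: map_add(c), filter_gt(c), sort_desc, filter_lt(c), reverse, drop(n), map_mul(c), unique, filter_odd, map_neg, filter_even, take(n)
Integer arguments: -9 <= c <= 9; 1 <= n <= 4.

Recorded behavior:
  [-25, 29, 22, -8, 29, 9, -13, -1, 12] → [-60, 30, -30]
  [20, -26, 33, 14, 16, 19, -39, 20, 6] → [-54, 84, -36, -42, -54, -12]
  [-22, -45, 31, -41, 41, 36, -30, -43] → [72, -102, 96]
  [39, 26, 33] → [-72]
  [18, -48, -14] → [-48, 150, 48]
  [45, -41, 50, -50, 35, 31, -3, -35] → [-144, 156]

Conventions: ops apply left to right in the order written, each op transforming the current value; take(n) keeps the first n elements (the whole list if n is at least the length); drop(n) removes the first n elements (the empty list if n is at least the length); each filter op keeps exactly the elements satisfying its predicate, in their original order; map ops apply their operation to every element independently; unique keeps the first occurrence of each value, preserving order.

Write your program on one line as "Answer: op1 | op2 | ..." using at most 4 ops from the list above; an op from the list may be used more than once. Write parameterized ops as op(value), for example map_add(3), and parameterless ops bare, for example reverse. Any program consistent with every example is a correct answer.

map_mul(-3) | map_add(-3) | map_add(9) | filter_even

Check, running the answer program on each example:
  [-25, 29, 22, -8, 29, 9, -13, -1, 12] -> [75, -87, -66, 24, -87, -27, 39, 3, -36] -> [72, -90, -69, 21, -90, -30, 36, 0, -39] -> [81, -81, -60, 30, -81, -21, 45, 9, -30] -> [-60, 30, -30]
  [20, -26, 33, 14, 16, 19, -39, 20, 6] -> [-60, 78, -99, -42, -48, -57, 117, -60, -18] -> [-63, 75, -102, -45, -51, -60, 114, -63, -21] -> [-54, 84, -93, -36, -42, -51, 123, -54, -12] -> [-54, 84, -36, -42, -54, -12]
  [-22, -45, 31, -41, 41, 36, -30, -43] -> [66, 135, -93, 123, -123, -108, 90, 129] -> [63, 132, -96, 120, -126, -111, 87, 126] -> [72, 141, -87, 129, -117, -102, 96, 135] -> [72, -102, 96]
  [39, 26, 33] -> [-117, -78, -99] -> [-120, -81, -102] -> [-111, -72, -93] -> [-72]
  [18, -48, -14] -> [-54, 144, 42] -> [-57, 141, 39] -> [-48, 150, 48] -> [-48, 150, 48]
  [45, -41, 50, -50, 35, 31, -3, -35] -> [-135, 123, -150, 150, -105, -93, 9, 105] -> [-138, 120, -153, 147, -108, -96, 6, 102] -> [-129, 129, -144, 156, -99, -87, 15, 111] -> [-144, 156]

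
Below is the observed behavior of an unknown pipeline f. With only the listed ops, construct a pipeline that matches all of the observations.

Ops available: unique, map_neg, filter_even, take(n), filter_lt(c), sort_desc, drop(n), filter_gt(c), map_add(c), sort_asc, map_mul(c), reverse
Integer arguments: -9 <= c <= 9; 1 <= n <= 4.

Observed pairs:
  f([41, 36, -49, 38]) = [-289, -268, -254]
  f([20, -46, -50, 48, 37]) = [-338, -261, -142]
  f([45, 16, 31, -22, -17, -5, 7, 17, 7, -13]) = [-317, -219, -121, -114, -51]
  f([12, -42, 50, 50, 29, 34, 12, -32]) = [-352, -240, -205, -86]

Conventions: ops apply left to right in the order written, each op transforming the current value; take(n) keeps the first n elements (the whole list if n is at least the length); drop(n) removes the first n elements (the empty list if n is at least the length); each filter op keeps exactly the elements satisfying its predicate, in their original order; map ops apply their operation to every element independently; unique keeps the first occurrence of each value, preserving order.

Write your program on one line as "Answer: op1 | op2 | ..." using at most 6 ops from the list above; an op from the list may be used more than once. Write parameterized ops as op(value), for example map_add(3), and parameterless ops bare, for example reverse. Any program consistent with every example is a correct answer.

map_mul(-7) | reverse | unique | map_add(-2) | filter_lt(0) | sort_asc

Check, running the answer program on each example:
  [41, 36, -49, 38] -> [-287, -252, 343, -266] -> [-266, 343, -252, -287] -> [-266, 343, -252, -287] -> [-268, 341, -254, -289] -> [-268, -254, -289] -> [-289, -268, -254]
  [20, -46, -50, 48, 37] -> [-140, 322, 350, -336, -259] -> [-259, -336, 350, 322, -140] -> [-259, -336, 350, 322, -140] -> [-261, -338, 348, 320, -142] -> [-261, -338, -142] -> [-338, -261, -142]
  [45, 16, 31, -22, -17, -5, 7, 17, 7, -13] -> [-315, -112, -217, 154, 119, 35, -49, -119, -49, 91] -> [91, -49, -119, -49, 35, 119, 154, -217, -112, -315] -> [91, -49, -119, 35, 119, 154, -217, -112, -315] -> [89, -51, -121, 33, 117, 152, -219, -114, -317] -> [-51, -121, -219, -114, -317] -> [-317, -219, -121, -114, -51]
  [12, -42, 50, 50, 29, 34, 12, -32] -> [-84, 294, -350, -350, -203, -238, -84, 224] -> [224, -84, -238, -203, -350, -350, 294, -84] -> [224, -84, -238, -203, -350, 294] -> [222, -86, -240, -205, -352, 292] -> [-86, -240, -205, -352] -> [-352, -240, -205, -86]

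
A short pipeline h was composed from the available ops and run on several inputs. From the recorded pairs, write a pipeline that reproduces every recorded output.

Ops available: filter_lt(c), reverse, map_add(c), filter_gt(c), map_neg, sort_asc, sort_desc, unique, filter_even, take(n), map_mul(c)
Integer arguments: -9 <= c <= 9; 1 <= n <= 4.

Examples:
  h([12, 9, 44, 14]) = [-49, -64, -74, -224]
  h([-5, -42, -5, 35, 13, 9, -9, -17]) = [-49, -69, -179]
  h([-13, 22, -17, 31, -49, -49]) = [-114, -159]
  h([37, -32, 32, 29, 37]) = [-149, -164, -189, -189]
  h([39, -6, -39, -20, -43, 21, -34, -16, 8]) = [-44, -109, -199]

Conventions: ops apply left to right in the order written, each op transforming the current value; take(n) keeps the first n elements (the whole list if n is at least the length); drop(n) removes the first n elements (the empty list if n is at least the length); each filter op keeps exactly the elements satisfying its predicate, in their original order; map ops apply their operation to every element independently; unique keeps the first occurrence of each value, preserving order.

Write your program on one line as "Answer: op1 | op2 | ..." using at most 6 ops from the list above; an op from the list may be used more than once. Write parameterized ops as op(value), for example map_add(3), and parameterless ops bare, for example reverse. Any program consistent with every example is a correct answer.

sort_asc | filter_gt(4) | map_mul(5) | map_add(4) | map_neg

Check, running the answer program on each example:
  [12, 9, 44, 14] -> [9, 12, 14, 44] -> [9, 12, 14, 44] -> [45, 60, 70, 220] -> [49, 64, 74, 224] -> [-49, -64, -74, -224]
  [-5, -42, -5, 35, 13, 9, -9, -17] -> [-42, -17, -9, -5, -5, 9, 13, 35] -> [9, 13, 35] -> [45, 65, 175] -> [49, 69, 179] -> [-49, -69, -179]
  [-13, 22, -17, 31, -49, -49] -> [-49, -49, -17, -13, 22, 31] -> [22, 31] -> [110, 155] -> [114, 159] -> [-114, -159]
  [37, -32, 32, 29, 37] -> [-32, 29, 32, 37, 37] -> [29, 32, 37, 37] -> [145, 160, 185, 185] -> [149, 164, 189, 189] -> [-149, -164, -189, -189]
  [39, -6, -39, -20, -43, 21, -34, -16, 8] -> [-43, -39, -34, -20, -16, -6, 8, 21, 39] -> [8, 21, 39] -> [40, 105, 195] -> [44, 109, 199] -> [-44, -109, -199]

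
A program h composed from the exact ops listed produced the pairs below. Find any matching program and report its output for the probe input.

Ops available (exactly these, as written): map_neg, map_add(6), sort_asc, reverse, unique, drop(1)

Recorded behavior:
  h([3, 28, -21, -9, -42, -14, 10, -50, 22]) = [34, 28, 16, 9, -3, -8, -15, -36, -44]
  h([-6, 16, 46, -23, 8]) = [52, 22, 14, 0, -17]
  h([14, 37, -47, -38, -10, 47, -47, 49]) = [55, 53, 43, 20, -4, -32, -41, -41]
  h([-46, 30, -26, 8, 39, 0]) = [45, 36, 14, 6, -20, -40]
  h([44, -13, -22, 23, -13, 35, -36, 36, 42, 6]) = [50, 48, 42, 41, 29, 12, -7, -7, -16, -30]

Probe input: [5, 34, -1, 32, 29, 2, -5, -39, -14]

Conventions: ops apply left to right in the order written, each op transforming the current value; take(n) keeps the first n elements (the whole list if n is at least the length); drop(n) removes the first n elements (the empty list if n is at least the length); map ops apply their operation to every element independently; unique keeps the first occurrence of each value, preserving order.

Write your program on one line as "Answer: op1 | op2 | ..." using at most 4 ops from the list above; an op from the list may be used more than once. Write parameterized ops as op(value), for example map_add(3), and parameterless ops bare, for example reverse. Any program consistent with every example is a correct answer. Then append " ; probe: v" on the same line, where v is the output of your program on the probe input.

sort_asc | map_add(6) | reverse ; probe: [40, 38, 35, 11, 8, 5, 1, -8, -33]

Check, running the answer program on each example:
  [3, 28, -21, -9, -42, -14, 10, -50, 22] -> [-50, -42, -21, -14, -9, 3, 10, 22, 28] -> [-44, -36, -15, -8, -3, 9, 16, 28, 34] -> [34, 28, 16, 9, -3, -8, -15, -36, -44]
  [-6, 16, 46, -23, 8] -> [-23, -6, 8, 16, 46] -> [-17, 0, 14, 22, 52] -> [52, 22, 14, 0, -17]
  [14, 37, -47, -38, -10, 47, -47, 49] -> [-47, -47, -38, -10, 14, 37, 47, 49] -> [-41, -41, -32, -4, 20, 43, 53, 55] -> [55, 53, 43, 20, -4, -32, -41, -41]
  [-46, 30, -26, 8, 39, 0] -> [-46, -26, 0, 8, 30, 39] -> [-40, -20, 6, 14, 36, 45] -> [45, 36, 14, 6, -20, -40]
  [44, -13, -22, 23, -13, 35, -36, 36, 42, 6] -> [-36, -22, -13, -13, 6, 23, 35, 36, 42, 44] -> [-30, -16, -7, -7, 12, 29, 41, 42, 48, 50] -> [50, 48, 42, 41, 29, 12, -7, -7, -16, -30]
  probe: [5, 34, -1, 32, 29, 2, -5, -39, -14] -> [-39, -14, -5, -1, 2, 5, 29, 32, 34] -> [-33, -8, 1, 5, 8, 11, 35, 38, 40] -> [40, 38, 35, 11, 8, 5, 1, -8, -33]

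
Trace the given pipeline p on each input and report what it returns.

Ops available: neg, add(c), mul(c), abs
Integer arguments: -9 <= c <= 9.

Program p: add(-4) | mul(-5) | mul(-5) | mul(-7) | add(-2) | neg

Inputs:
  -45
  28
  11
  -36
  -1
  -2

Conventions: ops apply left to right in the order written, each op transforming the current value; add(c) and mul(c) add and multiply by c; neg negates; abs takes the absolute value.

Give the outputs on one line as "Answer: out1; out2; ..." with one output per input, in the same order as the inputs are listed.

-8573; 4202; 1227; -6998; -873; -1048

Execution, op by op:
  -45 -> -49 -> 245 -> -1225 -> 8575 -> 8573 -> -8573
  28 -> 24 -> -120 -> 600 -> -4200 -> -4202 -> 4202
  11 -> 7 -> -35 -> 175 -> -1225 -> -1227 -> 1227
  -36 -> -40 -> 200 -> -1000 -> 7000 -> 6998 -> -6998
  -1 -> -5 -> 25 -> -125 -> 875 -> 873 -> -873
  -2 -> -6 -> 30 -> -150 -> 1050 -> 1048 -> -1048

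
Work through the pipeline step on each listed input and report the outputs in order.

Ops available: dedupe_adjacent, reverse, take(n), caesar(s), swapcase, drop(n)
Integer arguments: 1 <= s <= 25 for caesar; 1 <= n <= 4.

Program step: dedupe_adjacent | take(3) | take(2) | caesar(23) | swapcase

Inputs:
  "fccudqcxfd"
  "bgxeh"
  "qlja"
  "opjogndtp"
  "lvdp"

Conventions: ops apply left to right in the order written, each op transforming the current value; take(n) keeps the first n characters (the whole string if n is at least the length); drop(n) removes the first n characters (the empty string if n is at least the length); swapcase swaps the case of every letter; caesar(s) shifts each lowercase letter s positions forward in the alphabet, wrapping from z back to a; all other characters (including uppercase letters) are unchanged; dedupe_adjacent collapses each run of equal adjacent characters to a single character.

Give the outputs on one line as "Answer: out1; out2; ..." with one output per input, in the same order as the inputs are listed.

"CZ"; "YD"; "NI"; "LM"; "IS"

Execution, op by op:
  "fccudqcxfd" -> "fcudqcxfd" -> "fcu" -> "fc" -> "cz" -> "CZ"
  "bgxeh" -> "bgxeh" -> "bgx" -> "bg" -> "yd" -> "YD"
  "qlja" -> "qlja" -> "qlj" -> "ql" -> "ni" -> "NI"
  "opjogndtp" -> "opjogndtp" -> "opj" -> "op" -> "lm" -> "LM"
  "lvdp" -> "lvdp" -> "lvd" -> "lv" -> "is" -> "IS"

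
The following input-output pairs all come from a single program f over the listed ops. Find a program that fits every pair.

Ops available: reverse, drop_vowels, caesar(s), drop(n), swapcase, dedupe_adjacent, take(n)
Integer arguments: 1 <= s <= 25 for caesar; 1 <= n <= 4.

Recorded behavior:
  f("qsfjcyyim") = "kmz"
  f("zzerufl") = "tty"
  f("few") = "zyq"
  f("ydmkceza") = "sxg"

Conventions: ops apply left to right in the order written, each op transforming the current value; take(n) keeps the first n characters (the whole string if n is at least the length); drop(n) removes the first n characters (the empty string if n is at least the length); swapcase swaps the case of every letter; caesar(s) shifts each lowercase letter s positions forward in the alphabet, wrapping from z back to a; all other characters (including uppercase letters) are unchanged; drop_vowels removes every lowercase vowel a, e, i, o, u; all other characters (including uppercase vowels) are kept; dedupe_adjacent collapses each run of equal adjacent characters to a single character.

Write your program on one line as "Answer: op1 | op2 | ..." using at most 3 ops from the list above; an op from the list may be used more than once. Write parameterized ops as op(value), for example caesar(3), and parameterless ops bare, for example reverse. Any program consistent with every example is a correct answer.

take(3) | caesar(20)

Check, running the answer program on each example:
  "qsfjcyyim" -> "qsf" -> "kmz"
  "zzerufl" -> "zze" -> "tty"
  "few" -> "few" -> "zyq"
  "ydmkceza" -> "ydm" -> "sxg"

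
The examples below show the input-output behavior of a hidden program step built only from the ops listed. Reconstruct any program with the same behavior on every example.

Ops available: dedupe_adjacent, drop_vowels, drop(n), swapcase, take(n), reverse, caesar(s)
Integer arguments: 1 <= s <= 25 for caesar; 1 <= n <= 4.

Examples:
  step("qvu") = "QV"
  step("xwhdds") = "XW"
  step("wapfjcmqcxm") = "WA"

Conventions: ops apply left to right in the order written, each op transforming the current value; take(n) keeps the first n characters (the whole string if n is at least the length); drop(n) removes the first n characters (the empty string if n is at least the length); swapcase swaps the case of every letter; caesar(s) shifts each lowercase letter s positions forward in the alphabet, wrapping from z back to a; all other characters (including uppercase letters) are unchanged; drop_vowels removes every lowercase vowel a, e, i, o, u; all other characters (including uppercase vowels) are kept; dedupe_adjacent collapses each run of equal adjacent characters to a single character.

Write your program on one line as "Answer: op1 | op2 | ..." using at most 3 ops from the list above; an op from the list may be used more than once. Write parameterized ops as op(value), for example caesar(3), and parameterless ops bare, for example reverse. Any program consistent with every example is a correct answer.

swapcase | take(2)

Check, running the answer program on each example:
  "qvu" -> "QVU" -> "QV"
  "xwhdds" -> "XWHDDS" -> "XW"
  "wapfjcmqcxm" -> "WAPFJCMQCXM" -> "WA"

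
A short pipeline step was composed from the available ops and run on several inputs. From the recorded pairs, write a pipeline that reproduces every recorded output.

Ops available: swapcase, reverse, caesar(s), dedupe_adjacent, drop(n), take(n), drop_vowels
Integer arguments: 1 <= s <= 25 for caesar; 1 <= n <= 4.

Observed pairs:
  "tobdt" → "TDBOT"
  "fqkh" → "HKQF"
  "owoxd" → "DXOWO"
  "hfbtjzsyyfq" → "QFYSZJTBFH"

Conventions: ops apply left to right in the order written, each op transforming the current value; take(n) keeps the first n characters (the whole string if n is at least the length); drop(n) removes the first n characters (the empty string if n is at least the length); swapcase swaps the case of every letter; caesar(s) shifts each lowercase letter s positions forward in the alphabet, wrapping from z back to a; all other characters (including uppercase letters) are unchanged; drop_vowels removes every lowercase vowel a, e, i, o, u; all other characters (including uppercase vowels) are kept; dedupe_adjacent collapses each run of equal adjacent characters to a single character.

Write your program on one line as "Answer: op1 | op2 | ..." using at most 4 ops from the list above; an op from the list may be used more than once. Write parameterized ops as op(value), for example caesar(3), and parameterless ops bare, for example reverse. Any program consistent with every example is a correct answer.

dedupe_adjacent | reverse | swapcase

Check, running the answer program on each example:
  "tobdt" -> "tobdt" -> "tdbot" -> "TDBOT"
  "fqkh" -> "fqkh" -> "hkqf" -> "HKQF"
  "owoxd" -> "owoxd" -> "dxowo" -> "DXOWO"
  "hfbtjzsyyfq" -> "hfbtjzsyfq" -> "qfyszjtbfh" -> "QFYSZJTBFH"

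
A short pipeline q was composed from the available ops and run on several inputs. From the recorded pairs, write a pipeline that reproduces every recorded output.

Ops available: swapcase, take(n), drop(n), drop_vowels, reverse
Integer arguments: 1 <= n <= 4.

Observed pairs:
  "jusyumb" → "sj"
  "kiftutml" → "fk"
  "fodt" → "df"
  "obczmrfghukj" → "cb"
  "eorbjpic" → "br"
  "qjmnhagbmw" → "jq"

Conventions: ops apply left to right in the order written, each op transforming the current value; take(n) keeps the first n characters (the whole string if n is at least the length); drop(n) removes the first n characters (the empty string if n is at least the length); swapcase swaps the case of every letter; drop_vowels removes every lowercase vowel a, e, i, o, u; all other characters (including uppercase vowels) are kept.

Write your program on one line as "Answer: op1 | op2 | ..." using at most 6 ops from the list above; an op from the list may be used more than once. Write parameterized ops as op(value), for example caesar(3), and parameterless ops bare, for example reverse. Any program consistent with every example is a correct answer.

drop_vowels | swapcase | take(2) | reverse | swapcase

Check, running the answer program on each example:
  "jusyumb" -> "jsymb" -> "JSYMB" -> "JS" -> "SJ" -> "sj"
  "kiftutml" -> "kfttml" -> "KFTTML" -> "KF" -> "FK" -> "fk"
  "fodt" -> "fdt" -> "FDT" -> "FD" -> "DF" -> "df"
  "obczmrfghukj" -> "bczmrfghkj" -> "BCZMRFGHKJ" -> "BC" -> "CB" -> "cb"
  "eorbjpic" -> "rbjpc" -> "RBJPC" -> "RB" -> "BR" -> "br"
  "qjmnhagbmw" -> "qjmnhgbmw" -> "QJMNHGBMW" -> "QJ" -> "JQ" -> "jq"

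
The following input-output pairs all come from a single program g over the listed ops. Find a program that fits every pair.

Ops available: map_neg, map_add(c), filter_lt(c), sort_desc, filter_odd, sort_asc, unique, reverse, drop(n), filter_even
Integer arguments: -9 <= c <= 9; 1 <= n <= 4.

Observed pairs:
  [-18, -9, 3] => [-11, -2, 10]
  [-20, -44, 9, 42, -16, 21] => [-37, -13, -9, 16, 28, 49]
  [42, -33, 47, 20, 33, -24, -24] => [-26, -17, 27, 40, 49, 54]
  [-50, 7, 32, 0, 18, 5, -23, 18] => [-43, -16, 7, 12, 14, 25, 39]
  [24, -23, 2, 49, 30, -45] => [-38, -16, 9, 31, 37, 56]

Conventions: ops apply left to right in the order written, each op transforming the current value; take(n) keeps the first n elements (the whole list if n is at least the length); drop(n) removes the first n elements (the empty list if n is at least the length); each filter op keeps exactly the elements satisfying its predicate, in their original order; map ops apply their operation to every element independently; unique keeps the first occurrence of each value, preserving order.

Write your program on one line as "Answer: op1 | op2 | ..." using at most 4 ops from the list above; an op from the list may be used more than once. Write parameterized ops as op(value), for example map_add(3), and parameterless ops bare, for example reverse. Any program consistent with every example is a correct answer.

sort_desc | map_add(7) | sort_asc | unique

Check, running the answer program on each example:
  [-18, -9, 3] -> [3, -9, -18] -> [10, -2, -11] -> [-11, -2, 10] -> [-11, -2, 10]
  [-20, -44, 9, 42, -16, 21] -> [42, 21, 9, -16, -20, -44] -> [49, 28, 16, -9, -13, -37] -> [-37, -13, -9, 16, 28, 49] -> [-37, -13, -9, 16, 28, 49]
  [42, -33, 47, 20, 33, -24, -24] -> [47, 42, 33, 20, -24, -24, -33] -> [54, 49, 40, 27, -17, -17, -26] -> [-26, -17, -17, 27, 40, 49, 54] -> [-26, -17, 27, 40, 49, 54]
  [-50, 7, 32, 0, 18, 5, -23, 18] -> [32, 18, 18, 7, 5, 0, -23, -50] -> [39, 25, 25, 14, 12, 7, -16, -43] -> [-43, -16, 7, 12, 14, 25, 25, 39] -> [-43, -16, 7, 12, 14, 25, 39]
  [24, -23, 2, 49, 30, -45] -> [49, 30, 24, 2, -23, -45] -> [56, 37, 31, 9, -16, -38] -> [-38, -16, 9, 31, 37, 56] -> [-38, -16, 9, 31, 37, 56]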